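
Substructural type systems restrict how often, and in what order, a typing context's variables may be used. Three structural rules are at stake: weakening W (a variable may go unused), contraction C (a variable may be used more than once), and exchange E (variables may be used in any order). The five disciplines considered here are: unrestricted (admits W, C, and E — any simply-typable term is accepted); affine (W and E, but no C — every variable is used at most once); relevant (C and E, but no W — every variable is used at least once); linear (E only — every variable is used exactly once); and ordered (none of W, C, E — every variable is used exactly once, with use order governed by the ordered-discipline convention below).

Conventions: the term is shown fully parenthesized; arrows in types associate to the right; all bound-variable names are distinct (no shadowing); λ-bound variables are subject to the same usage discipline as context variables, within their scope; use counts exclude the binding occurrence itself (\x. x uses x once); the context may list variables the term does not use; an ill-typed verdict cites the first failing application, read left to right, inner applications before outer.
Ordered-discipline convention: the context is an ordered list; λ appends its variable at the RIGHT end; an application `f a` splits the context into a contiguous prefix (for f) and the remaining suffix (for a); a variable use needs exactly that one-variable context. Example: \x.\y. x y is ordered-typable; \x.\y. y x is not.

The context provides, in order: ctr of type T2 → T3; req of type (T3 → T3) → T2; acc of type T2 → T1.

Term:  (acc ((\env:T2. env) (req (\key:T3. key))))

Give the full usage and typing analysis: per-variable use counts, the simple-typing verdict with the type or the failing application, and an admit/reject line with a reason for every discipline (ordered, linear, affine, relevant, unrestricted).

usage: ctr=0, req=1, acc=1, env (λ-bound)=1, key (λ-bound)=1
use order (left to right): acc, env, req, key
typing: ✓ — T1
ordered: ✗ — ctr left unused
linear: ✗ — ctr left unused
affine: ✓ — at most one use each (ctr, req, acc, env, key)
relevant: ✗ — ctr left unused
unrestricted: ✓ — type-checks (T1) and nothing is barred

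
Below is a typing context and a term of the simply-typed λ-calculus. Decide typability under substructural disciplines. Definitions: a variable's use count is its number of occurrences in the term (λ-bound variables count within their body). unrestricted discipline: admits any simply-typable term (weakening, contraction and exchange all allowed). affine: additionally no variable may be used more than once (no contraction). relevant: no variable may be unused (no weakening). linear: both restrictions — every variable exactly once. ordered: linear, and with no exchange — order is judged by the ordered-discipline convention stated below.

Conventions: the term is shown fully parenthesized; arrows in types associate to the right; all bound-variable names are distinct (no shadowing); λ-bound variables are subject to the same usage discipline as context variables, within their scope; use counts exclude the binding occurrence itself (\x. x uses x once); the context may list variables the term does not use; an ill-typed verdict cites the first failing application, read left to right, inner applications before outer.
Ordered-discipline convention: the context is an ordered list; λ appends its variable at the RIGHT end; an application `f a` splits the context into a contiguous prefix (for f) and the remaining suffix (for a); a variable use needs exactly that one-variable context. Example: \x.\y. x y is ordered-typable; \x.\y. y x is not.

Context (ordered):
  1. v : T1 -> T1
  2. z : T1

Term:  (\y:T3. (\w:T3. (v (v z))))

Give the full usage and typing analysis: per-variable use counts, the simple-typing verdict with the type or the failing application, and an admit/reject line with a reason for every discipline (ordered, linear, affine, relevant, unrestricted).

counts: v ×2, z ×1, y (λ-bound) ×0, w (λ-bound) ×0
order of uses: v, v, z
typing: well-typed at T3 -> T3 -> T1
ordered: ✗, uses contraction: v ×2; y, w left unused
linear: ✗, uses contraction: v ×2; y, w left unused
affine: ✗, uses contraction: v ×2
relevant: ✗, y, w left unused
unrestricted: ✓, typability at T3 -> T3 -> T1 is all that's needed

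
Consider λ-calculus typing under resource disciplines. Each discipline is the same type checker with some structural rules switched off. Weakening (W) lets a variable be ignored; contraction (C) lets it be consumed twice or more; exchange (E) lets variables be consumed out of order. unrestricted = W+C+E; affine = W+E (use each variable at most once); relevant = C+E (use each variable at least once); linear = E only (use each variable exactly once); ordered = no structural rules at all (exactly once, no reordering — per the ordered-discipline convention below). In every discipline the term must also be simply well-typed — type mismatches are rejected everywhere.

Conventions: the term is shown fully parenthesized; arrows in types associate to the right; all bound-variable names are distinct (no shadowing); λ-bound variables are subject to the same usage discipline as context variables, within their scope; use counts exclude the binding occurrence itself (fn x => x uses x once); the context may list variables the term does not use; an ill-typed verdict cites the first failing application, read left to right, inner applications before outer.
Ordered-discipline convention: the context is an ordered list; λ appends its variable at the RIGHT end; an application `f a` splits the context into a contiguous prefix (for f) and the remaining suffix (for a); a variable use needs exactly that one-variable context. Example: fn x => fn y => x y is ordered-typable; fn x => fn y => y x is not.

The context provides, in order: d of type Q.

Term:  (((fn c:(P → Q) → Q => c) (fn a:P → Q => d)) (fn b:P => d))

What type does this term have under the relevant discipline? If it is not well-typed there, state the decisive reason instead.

not well-typed under relevant — a, b left unused
use counts: d ×2; c (bound) ×1; a (bound) ×0; b (bound) ×0
left-to-right use order: c, d, d
typing: well-typed at Q
across the five disciplines: ordered ✗, linear ✗, affine ✗, relevant ✗, unrestricted ✓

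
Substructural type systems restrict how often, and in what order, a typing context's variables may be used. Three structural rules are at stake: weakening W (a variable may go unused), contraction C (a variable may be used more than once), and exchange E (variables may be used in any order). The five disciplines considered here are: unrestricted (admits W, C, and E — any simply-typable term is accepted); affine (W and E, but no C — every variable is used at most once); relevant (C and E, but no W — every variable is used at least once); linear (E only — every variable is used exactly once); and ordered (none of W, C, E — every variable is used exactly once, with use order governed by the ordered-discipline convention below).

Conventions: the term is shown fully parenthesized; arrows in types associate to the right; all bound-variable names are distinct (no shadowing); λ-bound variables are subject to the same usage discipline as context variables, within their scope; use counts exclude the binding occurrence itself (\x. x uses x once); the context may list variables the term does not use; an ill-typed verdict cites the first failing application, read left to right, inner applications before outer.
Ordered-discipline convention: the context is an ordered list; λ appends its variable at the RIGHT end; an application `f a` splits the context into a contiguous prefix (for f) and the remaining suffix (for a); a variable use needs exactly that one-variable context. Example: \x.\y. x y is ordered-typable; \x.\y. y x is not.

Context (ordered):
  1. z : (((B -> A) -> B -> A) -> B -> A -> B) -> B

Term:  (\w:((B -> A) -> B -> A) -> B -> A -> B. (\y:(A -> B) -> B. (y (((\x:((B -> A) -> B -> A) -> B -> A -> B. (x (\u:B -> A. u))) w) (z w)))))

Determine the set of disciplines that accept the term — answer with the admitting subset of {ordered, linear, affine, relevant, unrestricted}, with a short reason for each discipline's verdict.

admitted in: relevant, unrestricted
variable uses: z ×1, w (λ-bound) ×2, y (λ-bound) ×1, x (λ-bound) ×1, u (λ-bound) ×1
left-to-right use order: y, x, u, w, z, w
typing: ✓ — (((B -> A) -> B -> A) -> B -> A -> B) -> ((A -> B) -> B) -> B
ordered: ✗ — repeated use of w ×2
linear: ✗ — repeated use of w ×2
affine: ✗ — repeated use of w ×2
relevant: ✓ — z, w, y, x, u: all used, weakening unneeded
unrestricted: ✓ — well-typed at (((B -> A) -> B -> A) -> B -> A -> B) -> ((A -> B) -> B) -> B; no restrictions here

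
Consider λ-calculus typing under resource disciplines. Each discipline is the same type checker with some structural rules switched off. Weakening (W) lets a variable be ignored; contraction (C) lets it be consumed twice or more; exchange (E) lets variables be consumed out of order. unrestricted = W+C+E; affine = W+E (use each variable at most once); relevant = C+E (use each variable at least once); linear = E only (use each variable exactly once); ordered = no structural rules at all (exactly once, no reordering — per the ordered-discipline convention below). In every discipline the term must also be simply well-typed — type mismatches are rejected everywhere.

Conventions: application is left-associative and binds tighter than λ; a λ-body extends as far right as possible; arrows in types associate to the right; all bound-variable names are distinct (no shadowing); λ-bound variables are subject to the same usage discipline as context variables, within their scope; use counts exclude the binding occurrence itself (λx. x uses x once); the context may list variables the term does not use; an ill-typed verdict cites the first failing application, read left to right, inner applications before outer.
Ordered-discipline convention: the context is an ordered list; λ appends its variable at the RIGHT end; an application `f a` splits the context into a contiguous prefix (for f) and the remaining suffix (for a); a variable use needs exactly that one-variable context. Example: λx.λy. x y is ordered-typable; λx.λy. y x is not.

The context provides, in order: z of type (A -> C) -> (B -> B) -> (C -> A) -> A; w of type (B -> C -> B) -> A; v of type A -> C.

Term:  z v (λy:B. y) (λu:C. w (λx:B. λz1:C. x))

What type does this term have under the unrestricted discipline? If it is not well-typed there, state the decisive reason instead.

term : A
usage: z=1, w=1, v=1, y [bound]=1, u [bound]=0, x [bound]=1, z1 [bound]=0
uses in reading order: z, v, y, w, x
typing: ✓ — A
across the five disciplines: ordered ✗; linear ✗; affine ✓; relevant ✗; unrestricted ✓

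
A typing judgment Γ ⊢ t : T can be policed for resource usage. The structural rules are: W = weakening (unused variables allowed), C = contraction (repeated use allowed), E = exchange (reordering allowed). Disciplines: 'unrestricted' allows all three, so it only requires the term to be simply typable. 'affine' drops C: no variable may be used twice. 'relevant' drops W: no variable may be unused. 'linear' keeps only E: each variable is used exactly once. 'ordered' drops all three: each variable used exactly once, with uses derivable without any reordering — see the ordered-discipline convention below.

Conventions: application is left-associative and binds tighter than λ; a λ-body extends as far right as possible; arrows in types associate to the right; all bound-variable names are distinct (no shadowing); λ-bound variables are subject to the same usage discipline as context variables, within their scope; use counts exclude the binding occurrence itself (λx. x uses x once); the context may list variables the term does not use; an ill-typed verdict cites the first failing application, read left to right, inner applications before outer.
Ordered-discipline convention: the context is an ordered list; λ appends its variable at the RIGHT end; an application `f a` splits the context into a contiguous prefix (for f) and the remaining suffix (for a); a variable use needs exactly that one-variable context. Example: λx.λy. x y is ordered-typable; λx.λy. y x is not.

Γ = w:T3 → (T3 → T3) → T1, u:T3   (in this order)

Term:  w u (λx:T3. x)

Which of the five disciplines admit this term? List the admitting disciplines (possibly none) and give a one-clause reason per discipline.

admitted in: ordered, linear, affine, relevant, unrestricted
variable uses: w: 1×, u: 1×, x (bound): 1×
order of uses: w, u, x
typing: the term checks, with type T1
ordered: ✓, single-use (w, u, x), ordered derivation ok
linear: ✓, each of w, u, x used exactly once
affine: ✓, at most one use each (w, u, x)
relevant: ✓, w, u, x: all used, weakening unneeded
unrestricted: ✓, type-checks (T1) and nothing is barred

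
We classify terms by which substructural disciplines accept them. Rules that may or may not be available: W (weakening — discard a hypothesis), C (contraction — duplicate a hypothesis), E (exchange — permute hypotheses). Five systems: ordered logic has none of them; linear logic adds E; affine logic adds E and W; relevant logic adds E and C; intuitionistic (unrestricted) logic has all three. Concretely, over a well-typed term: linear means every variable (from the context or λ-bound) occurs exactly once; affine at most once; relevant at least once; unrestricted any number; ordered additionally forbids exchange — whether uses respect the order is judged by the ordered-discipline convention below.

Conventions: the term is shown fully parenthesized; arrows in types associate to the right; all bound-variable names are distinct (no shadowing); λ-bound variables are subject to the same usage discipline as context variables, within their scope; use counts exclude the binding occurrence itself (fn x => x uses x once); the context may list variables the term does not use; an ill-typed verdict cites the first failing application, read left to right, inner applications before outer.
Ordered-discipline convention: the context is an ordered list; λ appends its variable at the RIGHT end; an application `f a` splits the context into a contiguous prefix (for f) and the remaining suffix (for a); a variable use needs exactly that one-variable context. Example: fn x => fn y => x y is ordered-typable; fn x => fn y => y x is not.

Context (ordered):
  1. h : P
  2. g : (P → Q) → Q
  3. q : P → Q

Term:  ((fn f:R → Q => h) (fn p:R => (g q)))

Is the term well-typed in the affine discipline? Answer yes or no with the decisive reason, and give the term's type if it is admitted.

yes — h, g, q, f, p: no repeats, contraction unneeded; term : P
usage: h: 1; g: 1; q: 1; f (bound): 0; p (bound): 0
left-to-right use order: h, g, q
typing: ✓ — P
all disciplines: ordered ✗, linear ✗, affine ✓, relevant ✗, unrestricted ✓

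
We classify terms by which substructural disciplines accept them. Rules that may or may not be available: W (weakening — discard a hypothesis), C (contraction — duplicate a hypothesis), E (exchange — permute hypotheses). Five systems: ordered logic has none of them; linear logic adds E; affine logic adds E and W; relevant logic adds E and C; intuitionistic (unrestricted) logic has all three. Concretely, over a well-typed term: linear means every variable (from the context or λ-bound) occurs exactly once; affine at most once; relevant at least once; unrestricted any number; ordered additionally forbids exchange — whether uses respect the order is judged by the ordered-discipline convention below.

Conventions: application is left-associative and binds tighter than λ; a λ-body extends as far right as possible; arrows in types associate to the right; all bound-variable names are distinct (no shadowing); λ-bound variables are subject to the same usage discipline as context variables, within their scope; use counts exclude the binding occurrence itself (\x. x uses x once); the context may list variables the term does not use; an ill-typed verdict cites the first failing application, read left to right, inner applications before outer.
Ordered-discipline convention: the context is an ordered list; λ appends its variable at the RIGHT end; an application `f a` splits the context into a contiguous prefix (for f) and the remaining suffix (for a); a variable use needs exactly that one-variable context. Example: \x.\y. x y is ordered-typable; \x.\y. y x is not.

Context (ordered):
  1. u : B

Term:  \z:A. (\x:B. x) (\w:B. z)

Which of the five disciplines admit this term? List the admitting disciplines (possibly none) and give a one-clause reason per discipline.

accepted by: none
usage: u: 0×, z (bound): 1×, x (bound): 1×, w (bound): 0×
use order (left to right): x, z
typing: ill-typed: an application expects B but receives B → A
ordered: ✗, fails simple typing
linear: ✗, a type mismatch blocks all five
affine: ✗, the type mismatch rejects it
relevant: ✗, not simply typable
unrestricted: ✗, fails simple typing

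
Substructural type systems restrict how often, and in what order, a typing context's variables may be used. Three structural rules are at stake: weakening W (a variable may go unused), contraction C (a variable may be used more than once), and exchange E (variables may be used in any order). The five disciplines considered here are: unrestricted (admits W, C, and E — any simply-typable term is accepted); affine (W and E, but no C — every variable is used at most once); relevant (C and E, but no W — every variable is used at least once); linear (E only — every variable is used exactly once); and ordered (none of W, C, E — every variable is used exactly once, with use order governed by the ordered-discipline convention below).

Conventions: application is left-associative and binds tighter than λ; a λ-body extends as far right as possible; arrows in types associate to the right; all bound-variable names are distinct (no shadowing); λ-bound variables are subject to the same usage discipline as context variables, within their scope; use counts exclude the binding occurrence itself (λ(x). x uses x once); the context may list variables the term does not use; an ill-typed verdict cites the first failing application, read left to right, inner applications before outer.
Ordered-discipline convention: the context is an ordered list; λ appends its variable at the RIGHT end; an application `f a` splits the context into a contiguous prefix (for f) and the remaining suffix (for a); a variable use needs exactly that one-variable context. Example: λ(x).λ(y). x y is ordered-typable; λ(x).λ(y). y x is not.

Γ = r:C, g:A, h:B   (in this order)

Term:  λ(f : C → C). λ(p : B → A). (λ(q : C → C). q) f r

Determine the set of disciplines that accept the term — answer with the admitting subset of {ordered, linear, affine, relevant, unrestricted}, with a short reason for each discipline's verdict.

admitting disciplines: affine, unrestricted
usage: r: 1×, g: 0×, h: 0×, f (bound): 1×, p (bound): 0×, q (bound): 1×
uses in reading order: q, f, r
typing: well-typed — term : (C → C) → (B → A) → C
ordered: ✗ — needs weakening: g, h, p unused
linear: ✗ — needs weakening: g, h, p unused
affine: ✓ — no duplicate uses among r, g, h, f, p, q
relevant: ✗ — needs weakening: g, h, p unused
unrestricted: ✓ — type-checks ((C → C) → (B → A) → C) and nothing is barred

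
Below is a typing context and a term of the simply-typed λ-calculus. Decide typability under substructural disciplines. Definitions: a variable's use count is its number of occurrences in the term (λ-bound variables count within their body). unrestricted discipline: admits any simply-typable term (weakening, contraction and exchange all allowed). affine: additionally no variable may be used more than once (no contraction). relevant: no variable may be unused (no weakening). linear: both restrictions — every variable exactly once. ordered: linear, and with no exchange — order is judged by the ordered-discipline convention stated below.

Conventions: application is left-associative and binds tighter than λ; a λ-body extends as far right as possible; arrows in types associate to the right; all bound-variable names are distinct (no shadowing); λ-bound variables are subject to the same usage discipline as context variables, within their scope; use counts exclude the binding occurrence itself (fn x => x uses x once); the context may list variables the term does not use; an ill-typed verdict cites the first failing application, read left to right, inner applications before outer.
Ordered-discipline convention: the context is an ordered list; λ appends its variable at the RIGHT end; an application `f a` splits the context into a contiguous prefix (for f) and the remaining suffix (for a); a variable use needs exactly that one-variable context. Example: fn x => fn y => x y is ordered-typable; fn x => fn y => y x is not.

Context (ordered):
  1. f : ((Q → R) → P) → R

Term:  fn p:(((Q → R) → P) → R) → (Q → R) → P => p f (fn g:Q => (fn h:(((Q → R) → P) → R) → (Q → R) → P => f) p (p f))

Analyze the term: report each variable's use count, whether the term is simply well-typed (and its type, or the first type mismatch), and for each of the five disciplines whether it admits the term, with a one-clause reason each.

variable uses: f ×3; p [bound] ×3; g [bound] ×0; h [bound] ×0
order of uses: p, f, f, p, p, f
typing: ✓ — ((((Q → R) → P) → R) → (Q → R) → P) → P
ordered: ✗, uses contraction: f ×3, p ×3; g, h left unused
linear: ✗, uses contraction: f ×3, p ×3; g, h left unused
affine: ✗, uses contraction: f ×3, p ×3
relevant: ✗, g, h left unused
unrestricted: ✓, type-checks (((((Q → R) → P) → R) → (Q → R) → P) → P) and nothing is barred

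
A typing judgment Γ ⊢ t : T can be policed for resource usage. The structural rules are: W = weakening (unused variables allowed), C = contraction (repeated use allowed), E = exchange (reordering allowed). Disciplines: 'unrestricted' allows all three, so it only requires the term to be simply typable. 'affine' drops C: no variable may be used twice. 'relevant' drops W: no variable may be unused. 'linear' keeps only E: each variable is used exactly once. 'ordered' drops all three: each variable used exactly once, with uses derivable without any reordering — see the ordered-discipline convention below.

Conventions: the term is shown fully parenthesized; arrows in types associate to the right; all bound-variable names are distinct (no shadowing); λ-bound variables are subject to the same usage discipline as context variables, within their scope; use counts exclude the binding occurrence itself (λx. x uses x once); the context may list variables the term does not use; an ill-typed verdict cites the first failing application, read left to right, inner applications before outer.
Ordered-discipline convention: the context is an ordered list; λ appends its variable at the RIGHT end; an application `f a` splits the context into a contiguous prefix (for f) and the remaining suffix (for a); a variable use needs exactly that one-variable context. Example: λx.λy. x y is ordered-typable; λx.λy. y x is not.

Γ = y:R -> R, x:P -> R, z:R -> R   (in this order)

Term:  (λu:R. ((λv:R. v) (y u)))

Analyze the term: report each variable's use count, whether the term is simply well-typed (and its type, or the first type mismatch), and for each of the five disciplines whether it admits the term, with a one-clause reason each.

variable uses: y=1, x=0, z=0, u [bound]=1, v [bound]=1
left-to-right use order: v, y, u
typing: ✓ — R -> R
ordered: ✗, x, z left unused
linear: ✗, x, z left unused
affine: ✓, at most one use each (y, x, z, u, v)
relevant: ✗, x, z left unused
unrestricted: ✓, simply typable at R -> R; W, C, E all held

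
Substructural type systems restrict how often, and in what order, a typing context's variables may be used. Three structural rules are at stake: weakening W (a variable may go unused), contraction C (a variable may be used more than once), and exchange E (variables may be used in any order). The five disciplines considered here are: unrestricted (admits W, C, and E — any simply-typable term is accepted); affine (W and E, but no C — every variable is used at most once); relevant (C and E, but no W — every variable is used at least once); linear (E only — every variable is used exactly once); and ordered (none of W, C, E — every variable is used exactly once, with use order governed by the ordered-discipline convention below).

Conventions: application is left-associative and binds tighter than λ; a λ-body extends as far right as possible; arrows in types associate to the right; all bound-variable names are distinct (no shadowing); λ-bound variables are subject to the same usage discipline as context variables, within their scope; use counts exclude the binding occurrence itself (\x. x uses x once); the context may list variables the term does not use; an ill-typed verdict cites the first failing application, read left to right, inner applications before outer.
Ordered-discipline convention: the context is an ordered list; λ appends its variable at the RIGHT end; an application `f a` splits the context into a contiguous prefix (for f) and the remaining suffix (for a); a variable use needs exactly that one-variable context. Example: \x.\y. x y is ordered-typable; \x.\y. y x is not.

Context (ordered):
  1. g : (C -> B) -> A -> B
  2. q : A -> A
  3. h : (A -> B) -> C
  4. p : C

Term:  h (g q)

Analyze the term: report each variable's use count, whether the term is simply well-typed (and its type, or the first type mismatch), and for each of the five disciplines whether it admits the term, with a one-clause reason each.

usage: g: 1×; q: 1×; h: 1×; p: 0×
left-to-right use order: h, g, q
typing: ill-typed: an application expects C -> B but receives A -> A
ordered ✗ (the type mismatch rejects it)
linear ✗ (not simply typable)
affine ✗ (fails simple typing)
relevant ✗ (a type mismatch blocks all five)
unrestricted ✗ (the type mismatch rejects it)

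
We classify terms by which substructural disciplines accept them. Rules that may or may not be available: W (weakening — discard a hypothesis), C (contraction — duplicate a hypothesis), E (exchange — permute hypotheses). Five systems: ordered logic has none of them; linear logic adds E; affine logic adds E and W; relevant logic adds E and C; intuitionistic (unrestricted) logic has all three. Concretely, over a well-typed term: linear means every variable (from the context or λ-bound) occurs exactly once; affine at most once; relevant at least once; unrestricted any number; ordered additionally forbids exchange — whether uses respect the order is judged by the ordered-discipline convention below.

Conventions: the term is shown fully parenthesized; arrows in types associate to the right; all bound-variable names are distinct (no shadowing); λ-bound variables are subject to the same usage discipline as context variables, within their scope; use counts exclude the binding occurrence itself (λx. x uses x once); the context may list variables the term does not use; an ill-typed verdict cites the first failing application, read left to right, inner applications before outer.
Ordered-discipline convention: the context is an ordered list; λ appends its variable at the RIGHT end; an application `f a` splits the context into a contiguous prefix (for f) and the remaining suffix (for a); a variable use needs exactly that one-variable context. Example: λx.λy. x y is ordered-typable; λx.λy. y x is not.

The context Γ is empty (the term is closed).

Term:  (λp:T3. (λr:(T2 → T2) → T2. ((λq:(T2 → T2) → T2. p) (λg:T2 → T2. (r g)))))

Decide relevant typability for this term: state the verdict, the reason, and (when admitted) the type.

no — needs weakening: q unused
counts: p [bound]: 1×; r [bound]: 1×; q [bound]: 0×; g [bound]: 1×
order of uses: p, r, g
typing: the term checks, with type T3 → ((T2 → T2) → T2) → T3
all disciplines: ordered ✗; linear ✗; affine ✓; relevant ✗; unrestricted ✓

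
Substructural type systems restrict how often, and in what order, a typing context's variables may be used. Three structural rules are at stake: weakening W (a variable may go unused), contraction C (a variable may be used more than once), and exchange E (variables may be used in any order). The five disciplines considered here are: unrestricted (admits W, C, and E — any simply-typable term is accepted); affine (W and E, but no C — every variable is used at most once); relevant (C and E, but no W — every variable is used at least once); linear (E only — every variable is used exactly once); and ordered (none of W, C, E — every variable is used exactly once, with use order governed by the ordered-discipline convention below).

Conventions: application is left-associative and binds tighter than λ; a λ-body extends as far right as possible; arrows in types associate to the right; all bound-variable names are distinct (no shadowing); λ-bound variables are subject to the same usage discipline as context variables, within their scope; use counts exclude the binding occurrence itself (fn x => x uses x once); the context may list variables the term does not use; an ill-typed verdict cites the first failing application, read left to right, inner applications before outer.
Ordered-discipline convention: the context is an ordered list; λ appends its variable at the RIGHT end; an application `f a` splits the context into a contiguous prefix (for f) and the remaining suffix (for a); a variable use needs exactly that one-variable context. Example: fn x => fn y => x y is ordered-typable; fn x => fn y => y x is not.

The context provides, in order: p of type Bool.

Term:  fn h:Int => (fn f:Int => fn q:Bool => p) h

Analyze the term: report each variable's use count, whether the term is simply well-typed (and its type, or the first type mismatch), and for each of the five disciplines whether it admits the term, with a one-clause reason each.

usage: p=1, h (λ-bound)=1, f (λ-bound)=0, q (λ-bound)=0
use order (left to right): p, h
typing: well-typed — term : Int → Bool → Bool
ordered: ✗, f, q never used (weakening)
linear: ✗, f, q never used (weakening)
affine: ✓, no duplicate uses among p, h, f, q
relevant: ✗, f, q never used (weakening)
unrestricted: ✓, well-typed at Int → Bool → Bool; no restrictions here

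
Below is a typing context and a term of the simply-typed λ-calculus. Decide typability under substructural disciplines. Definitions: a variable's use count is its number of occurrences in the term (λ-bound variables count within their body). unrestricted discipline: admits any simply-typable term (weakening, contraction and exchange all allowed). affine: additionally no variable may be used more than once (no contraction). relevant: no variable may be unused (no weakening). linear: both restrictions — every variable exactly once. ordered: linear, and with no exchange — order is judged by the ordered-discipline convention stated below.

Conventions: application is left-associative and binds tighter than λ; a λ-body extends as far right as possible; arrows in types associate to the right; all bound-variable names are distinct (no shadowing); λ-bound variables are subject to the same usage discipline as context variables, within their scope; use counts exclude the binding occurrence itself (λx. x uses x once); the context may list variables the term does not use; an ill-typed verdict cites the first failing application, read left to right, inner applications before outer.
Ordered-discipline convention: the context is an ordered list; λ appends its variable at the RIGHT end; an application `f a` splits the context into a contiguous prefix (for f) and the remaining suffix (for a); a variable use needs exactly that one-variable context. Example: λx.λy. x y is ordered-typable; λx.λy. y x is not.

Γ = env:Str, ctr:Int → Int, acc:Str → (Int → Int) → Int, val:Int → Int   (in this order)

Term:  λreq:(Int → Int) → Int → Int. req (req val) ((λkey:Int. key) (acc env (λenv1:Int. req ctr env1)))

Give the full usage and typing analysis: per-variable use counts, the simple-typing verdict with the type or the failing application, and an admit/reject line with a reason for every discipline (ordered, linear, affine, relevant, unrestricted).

usage: env ×1; ctr ×1; acc ×1; val ×1; req (λ-bound) ×3; key (λ-bound) ×1; env1 (λ-bound) ×1
order of uses: req, req, val, key, acc, env, req, ctr, env1
typing: well-typed — term : ((Int → Int) → Int → Int) → Int
ordered: ✗, needs contraction — req ×3
linear: ✗, needs contraction — req ×3
affine: ✗, needs contraction — req ×3
relevant: ✓, none of env, ctr, acc, val, req, key, env1 goes unused
unrestricted: ✓, simply typable at ((Int → Int) → Int → Int) → Int; W, C, E all held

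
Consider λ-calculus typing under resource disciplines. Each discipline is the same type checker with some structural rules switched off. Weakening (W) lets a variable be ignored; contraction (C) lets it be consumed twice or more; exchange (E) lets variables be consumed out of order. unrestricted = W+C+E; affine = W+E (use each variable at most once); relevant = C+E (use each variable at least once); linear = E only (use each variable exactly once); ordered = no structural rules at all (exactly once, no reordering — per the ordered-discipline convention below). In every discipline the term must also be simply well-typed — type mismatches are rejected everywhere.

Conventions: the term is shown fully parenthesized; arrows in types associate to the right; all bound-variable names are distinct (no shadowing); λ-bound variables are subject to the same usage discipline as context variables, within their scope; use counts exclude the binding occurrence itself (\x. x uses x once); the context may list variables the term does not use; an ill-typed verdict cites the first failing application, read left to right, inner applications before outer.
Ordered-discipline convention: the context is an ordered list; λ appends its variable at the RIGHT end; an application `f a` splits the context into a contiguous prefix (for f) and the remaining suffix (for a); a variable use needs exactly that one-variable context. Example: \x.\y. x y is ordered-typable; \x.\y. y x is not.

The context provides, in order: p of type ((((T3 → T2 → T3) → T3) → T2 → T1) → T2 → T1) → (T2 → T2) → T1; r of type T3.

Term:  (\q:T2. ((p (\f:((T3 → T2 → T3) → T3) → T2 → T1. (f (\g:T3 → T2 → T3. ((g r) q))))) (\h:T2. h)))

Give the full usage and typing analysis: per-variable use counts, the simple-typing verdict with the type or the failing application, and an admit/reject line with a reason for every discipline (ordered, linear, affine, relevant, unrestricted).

use counts: p ×1; r ×1; q [bound] ×1; f [bound] ×1; g [bound] ×1; h [bound] ×1
use order (left to right): p, f, g, r, q, h
typing: ✓ — T2 → T1
ordered ✗ (use order p, f, g, r, q, h needs exchange)
linear ✓ (p, r, q, f, g, h: one use apiece)
affine ✓ (none of p, r, q, f, g, h used more than once)
relevant ✓ (none of p, r, q, f, g, h goes unused)
unrestricted ✓ (simply typable at T2 → T1; W, C, E all held)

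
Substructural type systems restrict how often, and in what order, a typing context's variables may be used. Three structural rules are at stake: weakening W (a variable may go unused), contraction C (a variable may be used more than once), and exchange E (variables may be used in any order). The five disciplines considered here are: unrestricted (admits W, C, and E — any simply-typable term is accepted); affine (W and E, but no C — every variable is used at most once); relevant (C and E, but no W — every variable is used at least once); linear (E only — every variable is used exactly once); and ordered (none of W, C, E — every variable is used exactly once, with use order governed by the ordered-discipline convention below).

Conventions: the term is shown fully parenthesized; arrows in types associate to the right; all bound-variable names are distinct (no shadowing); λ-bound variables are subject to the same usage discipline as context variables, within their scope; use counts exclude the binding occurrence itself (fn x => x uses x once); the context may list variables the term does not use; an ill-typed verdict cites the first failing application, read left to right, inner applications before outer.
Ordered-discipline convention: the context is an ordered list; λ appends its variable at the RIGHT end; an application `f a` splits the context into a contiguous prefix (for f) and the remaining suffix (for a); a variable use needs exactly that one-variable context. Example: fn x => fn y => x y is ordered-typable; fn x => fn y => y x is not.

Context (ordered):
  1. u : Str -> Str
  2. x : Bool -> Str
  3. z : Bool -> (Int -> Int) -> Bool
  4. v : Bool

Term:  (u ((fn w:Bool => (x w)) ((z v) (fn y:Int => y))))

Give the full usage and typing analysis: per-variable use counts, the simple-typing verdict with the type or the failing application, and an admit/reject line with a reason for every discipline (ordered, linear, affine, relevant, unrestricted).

counts: u: 1; x: 1; z: 1; v: 1; w (bound): 1; y (bound): 1
use order (left to right): u, x, w, z, v, y
typing: the term checks, with type Str
ordered ✓ (u, x, z, v, w, y once each; derivable with no W/C/E)
linear ✓ (u, x, z, v, w, y: one use apiece)
affine ✓ (u, x, z, v, w, y: no repeats, contraction unneeded)
relevant ✓ (u, x, z, v, w, y: all used, weakening unneeded)
unrestricted ✓ (type-checks (Str) and nothing is barred)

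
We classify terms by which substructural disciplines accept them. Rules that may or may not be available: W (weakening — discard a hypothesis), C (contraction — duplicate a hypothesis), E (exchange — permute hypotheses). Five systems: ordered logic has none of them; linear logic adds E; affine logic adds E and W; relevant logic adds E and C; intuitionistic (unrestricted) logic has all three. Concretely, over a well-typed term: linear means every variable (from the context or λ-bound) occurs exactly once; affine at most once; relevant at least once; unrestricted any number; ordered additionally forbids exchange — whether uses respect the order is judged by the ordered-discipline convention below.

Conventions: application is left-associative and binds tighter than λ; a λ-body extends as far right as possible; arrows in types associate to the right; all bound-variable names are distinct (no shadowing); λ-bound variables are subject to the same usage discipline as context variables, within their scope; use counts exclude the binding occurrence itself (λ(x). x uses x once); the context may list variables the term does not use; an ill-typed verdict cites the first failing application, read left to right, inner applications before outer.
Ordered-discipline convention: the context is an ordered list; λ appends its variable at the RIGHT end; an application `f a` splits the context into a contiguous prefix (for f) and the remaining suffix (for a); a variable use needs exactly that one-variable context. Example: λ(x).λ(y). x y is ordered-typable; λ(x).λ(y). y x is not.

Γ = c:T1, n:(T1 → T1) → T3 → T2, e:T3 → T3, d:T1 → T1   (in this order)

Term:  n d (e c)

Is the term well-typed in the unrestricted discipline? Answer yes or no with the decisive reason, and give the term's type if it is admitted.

no — the type mismatch rejects it
variable uses: c ×1, n ×1, e ×1, d ×1
order of uses: n, d, e, c
typing: ill-typed: argument of type T1 where T3 is required
per-discipline verdicts: ordered ✗ | linear ✗ | affine ✗ | relevant ✗ | unrestricted ✗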